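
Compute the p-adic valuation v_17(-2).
v_17(-2) = 0

v_17(n) is the largest exponent k such that 17^k divides n. Factor out: -2 = -17^0 · 2. (Sign doesn't affect v_p.) So v_17(-2) = 0.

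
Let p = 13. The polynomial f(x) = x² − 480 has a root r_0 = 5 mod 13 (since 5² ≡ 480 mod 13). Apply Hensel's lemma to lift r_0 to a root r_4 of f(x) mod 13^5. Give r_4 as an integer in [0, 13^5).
r_4 = 173022 (mod 371293)

Hensel's recurrence: r_{i+1} = r_i − f(r_i)·(f′(r_i))^{-1} mod 13^{i+2}, with f′(x) = 2x. Iterate:
  r_0 = 5 (mod 13)
  r_1 = 135 (mod 169)
  r_2 = 1656 (mod 2197)
  r_3 = 1656 (mod 28561)
  r_4 = 173022 (mod 371293)
Final: r_4 = 173022, and one checks f(r_4) ≡ 0 mod 13^5.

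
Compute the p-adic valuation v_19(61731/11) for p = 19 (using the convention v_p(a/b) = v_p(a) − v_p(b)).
v_19(61731/11) = 3

Factor powers of 19 from the numerator and denominator of the reduced fraction: 61731 = 19^3 · 9 and 11 = 19^0 · 11. Apply v_p(a/b) = v_p(a) − v_p(b): v_19(61731/11) = 3 − 0 = 3.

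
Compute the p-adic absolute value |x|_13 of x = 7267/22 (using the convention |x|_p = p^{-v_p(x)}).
|7267/22|_13 = 1/169

Step 1 — compute v_13(x) by factoring powers of 13 out of the numerator and denominator: v_13(7267/22) = 2. Step 2 — apply |x|_p = p^{-v_p(x)} = 13^{-2} = 1/169.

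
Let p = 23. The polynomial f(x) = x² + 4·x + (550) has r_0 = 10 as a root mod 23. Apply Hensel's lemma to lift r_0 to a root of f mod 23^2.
r_1 = 378 (mod 529)

Hensel: r_{i+1} = r_i − f(r_i)·(f′(r_i))^{-1} mod 23^{i+2}, f′(x) = 2x + 4. Iterate:
  r_0 = 10 (mod 23)
  r_1 = 378 (mod 529)
Final: r = 378 satisfies f(r) ≡ 0 mod 23^2.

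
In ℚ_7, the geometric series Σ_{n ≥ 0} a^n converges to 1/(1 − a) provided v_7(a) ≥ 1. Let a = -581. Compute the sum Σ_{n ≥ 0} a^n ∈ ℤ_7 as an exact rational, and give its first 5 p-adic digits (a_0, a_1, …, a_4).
Σ a^n = 1/(1 − a) = 1/582;  first 5 digits = (1, 1, 3, 3, 0)

v_7(a) = 1 ≥ 1, so the series converges in ℤ_7 to 1/(1 − a) = 1/(1 − (-581)) = 1/582. Expand this rational in ℤ_7: compute digits iteratively via d_i = x_i mod 7, x_{i+1} = (x_i − d_i)/7. The first 5 digits are (1, 1, 3, 3, 0).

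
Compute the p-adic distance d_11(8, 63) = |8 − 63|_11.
d_11(8, 63) = 1/11

Step 1 — x − y = 8 − 63 = -55. Step 2 — v_11(-55) = 1 (factor: -55 = −(11^1 · 5); the sign does not affect v_p). Step 3 — |x − y|_11 = 11^{-1} = 1/11.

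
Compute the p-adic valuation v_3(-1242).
v_3(-1242) = 3

v_3(n) is the largest exponent k such that 3^k divides n. Factor out: -1242 = -3^3 · 46. (Sign doesn't affect v_p.) So v_3(-1242) = 3.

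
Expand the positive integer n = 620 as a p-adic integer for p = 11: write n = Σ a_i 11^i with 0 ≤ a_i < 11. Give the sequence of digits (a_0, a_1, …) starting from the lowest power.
(a_0, a_1, …) = (4, 1, 5)

Repeated division by 11 gives the digits low-to-high: 620 = 4 + 1·11^1 + 5·11^2. Digit sequence: (4, 1, 5).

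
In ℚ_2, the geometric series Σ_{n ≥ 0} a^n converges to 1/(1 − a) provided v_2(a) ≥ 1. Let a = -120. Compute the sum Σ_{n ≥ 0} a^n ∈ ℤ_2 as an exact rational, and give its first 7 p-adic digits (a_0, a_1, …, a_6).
Σ a^n = 1/(1 − a) = 1/121;  first 7 digits = (1, 0, 0, 1, 0, 0, 1)

v_2(a) = 3 ≥ 1, so the series converges in ℤ_2 to 1/(1 − a) = 1/(1 − (-120)) = 1/121. Expand this rational in ℤ_2: compute digits iteratively via d_i = x_i mod 2, x_{i+1} = (x_i − d_i)/2. The first 7 digits are (1, 0, 0, 1, 0, 0, 1).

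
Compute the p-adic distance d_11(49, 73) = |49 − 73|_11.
d_11(49, 73) = 1

Step 1 — x − y = 49 − 73 = -24. Step 2 — v_11(-24) = 0 (factor: -24 = −(11^0 · 24); the sign does not affect v_p). Step 3 — |x − y|_11 = 11^{0} = 1.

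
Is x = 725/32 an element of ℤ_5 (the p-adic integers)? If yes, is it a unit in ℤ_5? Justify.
x ∈ ℤ_5 but not a unit; v_5(x) = 2 > 0

ℤ_5 = {x ∈ ℚ_5 : v_5(x) ≥ 0} and ℤ_5^× = {x ∈ ℤ_5 : v_5(x) = 0}. Here v_5(725/32) = v_5(num) − v_5(den) = 2; compare against these criteria.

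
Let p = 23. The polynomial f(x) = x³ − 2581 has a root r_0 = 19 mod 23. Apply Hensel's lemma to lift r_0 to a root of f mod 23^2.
r_1 = 525 (mod 529)

Hensel: r_{i+1} = r_i − f(r_i)/f′(r_i) mod 23^{i+2}, where f′(x) = 3x². Iterate:
  r_0 = 19 (mod 23)
  r_1 = 525 (mod 529)
Final: r = 525 with f(r) ≡ 0 mod 23^2.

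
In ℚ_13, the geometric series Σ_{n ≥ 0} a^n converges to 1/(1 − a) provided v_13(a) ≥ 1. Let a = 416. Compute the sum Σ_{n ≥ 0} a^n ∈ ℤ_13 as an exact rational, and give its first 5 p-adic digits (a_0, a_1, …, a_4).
Σ a^n = 1/(1 − a) = -1/415;  first 5 digits = (1, 6, 12, 8, 0)

v_13(a) = 1 ≥ 1, so the series converges in ℤ_13 to 1/(1 − a) = 1/(1 − 416) = -1/415. Expand this rational in ℤ_13: compute digits iteratively via d_i = x_i mod 13, x_{i+1} = (x_i − d_i)/13. The first 5 digits are (1, 6, 12, 8, 0).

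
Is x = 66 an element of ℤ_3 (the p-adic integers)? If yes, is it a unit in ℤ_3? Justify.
x ∈ ℤ_3 but not a unit; v_3(x) = 1 > 0

ℤ_3 = {x ∈ ℚ_3 : v_3(x) ≥ 0} and ℤ_3^× = {x ∈ ℤ_3 : v_3(x) = 0}. Here v_3(66) = v_3(num) − v_3(den) = 1; compare against these criteria.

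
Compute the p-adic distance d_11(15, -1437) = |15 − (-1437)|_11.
d_11(15, -1437) = 1/121

Step 1 — x − y = 15 − (-1437) = 1452. Step 2 — v_11(1452) = 2 (factor: 1452 = (11^2 · 12); the sign does not affect v_p). Step 3 — |x − y|_11 = 11^{-2} = 1/121.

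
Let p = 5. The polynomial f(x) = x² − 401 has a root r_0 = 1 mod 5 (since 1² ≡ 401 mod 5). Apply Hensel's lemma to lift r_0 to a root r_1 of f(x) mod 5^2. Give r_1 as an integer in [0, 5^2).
r_1 = 1 (mod 25)

Hensel's recurrence: r_{i+1} = r_i − f(r_i)·(f′(r_i))^{-1} mod 5^{i+2}, with f′(x) = 2x. Iterate:
  r_0 = 1 (mod 5)
  r_1 = 1 (mod 25)
Final: r_1 = 1, and one checks f(r_1) ≡ 0 mod 5^2.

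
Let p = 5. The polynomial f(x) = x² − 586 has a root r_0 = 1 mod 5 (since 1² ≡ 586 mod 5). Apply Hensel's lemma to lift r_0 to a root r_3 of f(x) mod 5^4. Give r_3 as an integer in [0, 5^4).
r_3 = 156 (mod 625)

Hensel's recurrence: r_{i+1} = r_i − f(r_i)·(f′(r_i))^{-1} mod 5^{i+2}, with f′(x) = 2x. Iterate:
  r_0 = 1 (mod 5)
  r_1 = 6 (mod 25)
  r_2 = 31 (mod 125)
  r_3 = 156 (mod 625)
Final: r_3 = 156, and one checks f(r_3) ≡ 0 mod 5^4.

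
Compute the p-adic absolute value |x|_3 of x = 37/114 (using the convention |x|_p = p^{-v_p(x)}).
|37/114|_3 = 3

Step 1 — compute v_3(x) by factoring powers of 3 out of the numerator and denominator: v_3(37/114) = -1. Step 2 — apply |x|_p = p^{-v_p(x)} = 3^{1} = 3.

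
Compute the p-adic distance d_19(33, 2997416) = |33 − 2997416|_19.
d_19(33, 2997416) = 1/130321

Step 1 — x − y = 33 − 2997416 = -2997383. Step 2 — v_19(-2997383) = 4 (factor: -2997383 = −(19^4 · 23); the sign does not affect v_p). Step 3 — |x − y|_19 = 19^{-4} = 1/130321.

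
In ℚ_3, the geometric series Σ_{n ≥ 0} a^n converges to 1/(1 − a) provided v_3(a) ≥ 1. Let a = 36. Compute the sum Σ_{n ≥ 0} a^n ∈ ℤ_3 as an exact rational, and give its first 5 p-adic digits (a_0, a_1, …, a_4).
Σ a^n = 1/(1 − a) = -1/35;  first 5 digits = (1, 0, 1, 1, 1)

v_3(a) = 2 ≥ 1, so the series converges in ℤ_3 to 1/(1 − a) = 1/(1 − 36) = -1/35. Expand this rational in ℤ_3: compute digits iteratively via d_i = x_i mod 3, x_{i+1} = (x_i − d_i)/3. The first 5 digits are (1, 0, 1, 1, 1).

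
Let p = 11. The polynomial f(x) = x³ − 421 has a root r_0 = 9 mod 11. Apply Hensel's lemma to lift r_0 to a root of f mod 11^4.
r_3 = 13858 (mod 14641)

Hensel: r_{i+1} = r_i − f(r_i)/f′(r_i) mod 11^{i+2}, where f′(x) = 3x². Iterate:
  r_0 = 9 (mod 11)
  r_1 = 64 (mod 121)
  r_2 = 548 (mod 1331)
  r_3 = 13858 (mod 14641)
Final: r = 13858 with f(r) ≡ 0 mod 11^4.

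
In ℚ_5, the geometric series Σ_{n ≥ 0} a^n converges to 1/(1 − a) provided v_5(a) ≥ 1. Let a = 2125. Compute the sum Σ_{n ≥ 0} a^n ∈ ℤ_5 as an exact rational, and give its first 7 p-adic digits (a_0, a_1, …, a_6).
Σ a^n = 1/(1 − a) = -1/2124;  first 7 digits = (1, 0, 0, 2, 3, 0, 4)

v_5(a) = 3 ≥ 1, so the series converges in ℤ_5 to 1/(1 − a) = 1/(1 − 2125) = -1/2124. Expand this rational in ℤ_5: compute digits iteratively via d_i = x_i mod 5, x_{i+1} = (x_i − d_i)/5. The first 7 digits are (1, 0, 0, 2, 3, 0, 4).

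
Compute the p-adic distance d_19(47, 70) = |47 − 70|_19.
d_19(47, 70) = 1

Step 1 — x − y = 47 − 70 = -23. Step 2 — v_19(-23) = 0 (factor: -23 = −(19^0 · 23); the sign does not affect v_p). Step 3 — |x − y|_19 = 19^{0} = 1.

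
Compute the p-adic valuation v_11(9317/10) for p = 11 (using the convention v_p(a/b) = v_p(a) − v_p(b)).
v_11(9317/10) = 3

Factor powers of 11 from the numerator and denominator of the reduced fraction: 9317 = 11^3 · 7 and 10 = 11^0 · 10. Apply v_p(a/b) = v_p(a) − v_p(b): v_11(9317/10) = 3 − 0 = 3.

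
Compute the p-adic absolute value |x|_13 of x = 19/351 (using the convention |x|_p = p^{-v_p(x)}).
|19/351|_13 = 13

Step 1 — compute v_13(x) by factoring powers of 13 out of the numerator and denominator: v_13(19/351) = -1. Step 2 — apply |x|_p = p^{-v_p(x)} = 13^{1} = 13.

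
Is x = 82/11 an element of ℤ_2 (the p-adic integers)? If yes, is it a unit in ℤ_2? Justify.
x ∈ ℤ_2 but not a unit; v_2(x) = 1 > 0

ℤ_2 = {x ∈ ℚ_2 : v_2(x) ≥ 0} and ℤ_2^× = {x ∈ ℤ_2 : v_2(x) = 0}. Here v_2(82/11) = v_2(num) − v_2(den) = 1; compare against these criteria.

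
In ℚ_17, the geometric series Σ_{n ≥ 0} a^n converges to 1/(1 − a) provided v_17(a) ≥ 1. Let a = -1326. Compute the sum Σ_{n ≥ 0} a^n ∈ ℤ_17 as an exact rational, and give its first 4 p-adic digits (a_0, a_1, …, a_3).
Σ a^n = 1/(1 − a) = 1/1327;  first 4 digits = (1, 7, 10, 3)

v_17(a) = 1 ≥ 1, so the series converges in ℤ_17 to 1/(1 − a) = 1/(1 − (-1326)) = 1/1327. Expand this rational in ℤ_17: compute digits iteratively via d_i = x_i mod 17, x_{i+1} = (x_i − d_i)/17. The first 4 digits are (1, 7, 10, 3).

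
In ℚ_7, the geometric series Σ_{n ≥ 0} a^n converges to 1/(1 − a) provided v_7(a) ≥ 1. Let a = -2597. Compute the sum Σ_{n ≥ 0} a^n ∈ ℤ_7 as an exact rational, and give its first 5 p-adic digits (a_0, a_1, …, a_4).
Σ a^n = 1/(1 − a) = 1/2598;  first 5 digits = (1, 0, 3, 6, 0)

v_7(a) = 2 ≥ 1, so the series converges in ℤ_7 to 1/(1 − a) = 1/(1 − (-2597)) = 1/2598. Expand this rational in ℤ_7: compute digits iteratively via d_i = x_i mod 7, x_{i+1} = (x_i − d_i)/7. The first 5 digits are (1, 0, 3, 6, 0).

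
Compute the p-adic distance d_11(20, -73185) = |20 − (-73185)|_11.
d_11(20, -73185) = 1/14641

Step 1 — x − y = 20 − (-73185) = 73205. Step 2 — v_11(73205) = 4 (factor: 73205 = (11^4 · 5); the sign does not affect v_p). Step 3 — |x − y|_11 = 11^{-4} = 1/14641.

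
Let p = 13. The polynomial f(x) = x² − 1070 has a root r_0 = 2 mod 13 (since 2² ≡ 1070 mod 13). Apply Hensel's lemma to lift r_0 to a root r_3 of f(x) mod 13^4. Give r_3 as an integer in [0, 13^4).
r_3 = 23844 (mod 28561)

Hensel's recurrence: r_{i+1} = r_i − f(r_i)·(f′(r_i))^{-1} mod 13^{i+2}, with f′(x) = 2x. Iterate:
  r_0 = 2 (mod 13)
  r_1 = 15 (mod 169)
  r_2 = 1874 (mod 2197)
  r_3 = 23844 (mod 28561)
Final: r_3 = 23844, and one checks f(r_3) ≡ 0 mod 13^4.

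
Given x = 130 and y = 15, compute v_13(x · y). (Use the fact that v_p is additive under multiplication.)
v_13(1950) = 1

v_p(x) = 1 (factor: 130 = 13^1 · 10); v_p(y) = 0 (factor: 15 = 13^0 · 15). Additivity: v_p(xy) = v_p(x) + v_p(y) = 1 + 0 = 1. (Direct check: xy = 1950 = 13^1 · (150).)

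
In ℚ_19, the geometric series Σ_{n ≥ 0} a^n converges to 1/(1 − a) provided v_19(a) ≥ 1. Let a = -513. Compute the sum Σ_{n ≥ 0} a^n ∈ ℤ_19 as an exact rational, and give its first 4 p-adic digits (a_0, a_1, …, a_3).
Σ a^n = 1/(1 − a) = 1/514;  first 4 digits = (1, 11, 5, 1)

v_19(a) = 1 ≥ 1, so the series converges in ℤ_19 to 1/(1 − a) = 1/(1 − (-513)) = 1/514. Expand this rational in ℤ_19: compute digits iteratively via d_i = x_i mod 19, x_{i+1} = (x_i − d_i)/19. The first 4 digits are (1, 11, 5, 1).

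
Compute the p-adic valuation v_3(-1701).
v_3(-1701) = 5

v_3(n) is the largest exponent k such that 3^k divides n. Factor out: -1701 = -3^5 · 7. (Sign doesn't affect v_p.) So v_3(-1701) = 5.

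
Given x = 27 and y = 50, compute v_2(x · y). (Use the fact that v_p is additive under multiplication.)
v_2(1350) = 1

v_p(x) = 0 (factor: 27 = 2^0 · 27); v_p(y) = 1 (factor: 50 = 2^1 · 25). Additivity: v_p(xy) = v_p(x) + v_p(y) = 0 + 1 = 1. (Direct check: xy = 1350 = 2^1 · (675).)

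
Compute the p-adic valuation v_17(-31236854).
v_17(-31236854) = 5

v_17(n) is the largest exponent k such that 17^k divides n. Factor out: -31236854 = -17^5 · 22. (Sign doesn't affect v_p.) So v_17(-31236854) = 5.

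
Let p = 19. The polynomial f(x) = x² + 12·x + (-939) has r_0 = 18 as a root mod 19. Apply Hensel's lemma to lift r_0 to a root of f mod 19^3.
r_2 = 2621 (mod 6859)

Hensel: r_{i+1} = r_i − f(r_i)·(f′(r_i))^{-1} mod 19^{i+2}, f′(x) = 2x + 12. Iterate:
  r_0 = 18 (mod 19)
  r_1 = 94 (mod 361)
  r_2 = 2621 (mod 6859)
Final: r = 2621 satisfies f(r) ≡ 0 mod 19^3.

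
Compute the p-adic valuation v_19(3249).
v_19(3249) = 2

v_19(n) is the largest exponent k such that 19^k divides n. Factor out: 3249 = 19^2 · 9. (Sign doesn't affect v_p.) So v_19(3249) = 2.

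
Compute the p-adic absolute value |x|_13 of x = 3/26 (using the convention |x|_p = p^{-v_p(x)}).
|3/26|_13 = 13

Step 1 — compute v_13(x) by factoring powers of 13 out of the numerator and denominator: v_13(3/26) = -1. Step 2 — apply |x|_p = p^{-v_p(x)} = 13^{1} = 13.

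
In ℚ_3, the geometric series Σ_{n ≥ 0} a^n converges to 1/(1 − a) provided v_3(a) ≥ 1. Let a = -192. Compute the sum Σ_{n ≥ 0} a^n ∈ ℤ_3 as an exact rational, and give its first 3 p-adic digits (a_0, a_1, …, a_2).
Σ a^n = 1/(1 − a) = 1/193;  first 3 digits = (1, 2, 0)

v_3(a) = 1 ≥ 1, so the series converges in ℤ_3 to 1/(1 − a) = 1/(1 − (-192)) = 1/193. Expand this rational in ℤ_3: compute digits iteratively via d_i = x_i mod 3, x_{i+1} = (x_i − d_i)/3. The first 3 digits are (1, 2, 0).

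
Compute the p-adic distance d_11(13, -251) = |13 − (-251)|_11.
d_11(13, -251) = 1/11

Step 1 — x − y = 13 − (-251) = 264. Step 2 — v_11(264) = 1 (factor: 264 = (11^1 · 24); the sign does not affect v_p). Step 3 — |x − y|_11 = 11^{-1} = 1/11.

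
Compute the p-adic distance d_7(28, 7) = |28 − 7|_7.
d_7(28, 7) = 1/7

Step 1 — x − y = 28 − 7 = 21. Step 2 — v_7(21) = 1 (factor: 21 = (7^1 · 3); the sign does not affect v_p). Step 3 — |x − y|_7 = 7^{-1} = 1/7.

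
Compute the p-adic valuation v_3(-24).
v_3(-24) = 1

v_3(n) is the largest exponent k such that 3^k divides n. Factor out: -24 = -3^1 · 8. (Sign doesn't affect v_p.) So v_3(-24) = 1.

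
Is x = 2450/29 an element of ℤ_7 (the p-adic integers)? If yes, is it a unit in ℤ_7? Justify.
x ∈ ℤ_7 but not a unit; v_7(x) = 2 > 0

ℤ_7 = {x ∈ ℚ_7 : v_7(x) ≥ 0} and ℤ_7^× = {x ∈ ℤ_7 : v_7(x) = 0}. Here v_7(2450/29) = v_7(num) − v_7(den) = 2; compare against these criteria.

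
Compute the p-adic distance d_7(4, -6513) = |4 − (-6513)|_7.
d_7(4, -6513) = 1/343

Step 1 — x − y = 4 − (-6513) = 6517. Step 2 — v_7(6517) = 3 (factor: 6517 = (7^3 · 19); the sign does not affect v_p). Step 3 — |x − y|_7 = 7^{-3} = 1/343.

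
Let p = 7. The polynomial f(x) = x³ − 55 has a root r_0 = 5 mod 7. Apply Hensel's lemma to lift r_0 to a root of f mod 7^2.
r_1 = 40 (mod 49)

Hensel: r_{i+1} = r_i − f(r_i)/f′(r_i) mod 7^{i+2}, where f′(x) = 3x². Iterate:
  r_0 = 5 (mod 7)
  r_1 = 40 (mod 49)
Final: r = 40 with f(r) ≡ 0 mod 7^2.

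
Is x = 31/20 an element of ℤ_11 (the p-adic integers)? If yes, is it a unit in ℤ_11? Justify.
x ∈ ℤ_11^× (unit); v_11(x) = 0

ℤ_11 = {x ∈ ℚ_11 : v_11(x) ≥ 0} and ℤ_11^× = {x ∈ ℤ_11 : v_11(x) = 0}. Here v_11(31/20) = v_11(num) − v_11(den) = 0; compare against these criteria.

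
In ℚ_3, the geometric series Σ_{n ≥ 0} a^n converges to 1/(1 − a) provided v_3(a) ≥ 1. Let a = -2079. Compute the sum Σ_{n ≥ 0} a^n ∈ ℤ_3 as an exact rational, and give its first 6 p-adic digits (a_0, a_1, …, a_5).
Σ a^n = 1/(1 − a) = 1/2080;  first 6 digits = (1, 0, 0, 1, 1, 0)

v_3(a) = 3 ≥ 1, so the series converges in ℤ_3 to 1/(1 − a) = 1/(1 − (-2079)) = 1/2080. Expand this rational in ℤ_3: compute digits iteratively via d_i = x_i mod 3, x_{i+1} = (x_i − d_i)/3. The first 6 digits are (1, 0, 0, 1, 1, 0).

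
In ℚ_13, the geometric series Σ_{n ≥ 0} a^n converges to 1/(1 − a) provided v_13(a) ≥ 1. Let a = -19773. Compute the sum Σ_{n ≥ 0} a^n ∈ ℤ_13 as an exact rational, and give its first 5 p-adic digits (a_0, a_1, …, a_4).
Σ a^n = 1/(1 − a) = 1/19774;  first 5 digits = (1, 0, 0, 4, 12)

v_13(a) = 3 ≥ 1, so the series converges in ℤ_13 to 1/(1 − a) = 1/(1 − (-19773)) = 1/19774. Expand this rational in ℤ_13: compute digits iteratively via d_i = x_i mod 13, x_{i+1} = (x_i − d_i)/13. The first 5 digits are (1, 0, 0, 4, 12).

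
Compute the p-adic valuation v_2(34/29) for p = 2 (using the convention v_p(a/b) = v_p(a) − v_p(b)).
v_2(34/29) = 1

Factor powers of 2 from the numerator and denominator of the reduced fraction: 34 = 2^1 · 17 and 29 = 2^0 · 29. Apply v_p(a/b) = v_p(a) − v_p(b): v_2(34/29) = 1 − 0 = 1.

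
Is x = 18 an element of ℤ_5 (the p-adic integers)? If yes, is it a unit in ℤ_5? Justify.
x ∈ ℤ_5^× (unit); v_5(x) = 0

ℤ_5 = {x ∈ ℚ_5 : v_5(x) ≥ 0} and ℤ_5^× = {x ∈ ℤ_5 : v_5(x) = 0}. Here v_5(18) = v_5(num) − v_5(den) = 0; compare against these criteria.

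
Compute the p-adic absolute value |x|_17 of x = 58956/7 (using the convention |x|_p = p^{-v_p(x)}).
|58956/7|_17 = 1/4913

Step 1 — compute v_17(x) by factoring powers of 17 out of the numerator and denominator: v_17(58956/7) = 3. Step 2 — apply |x|_p = p^{-v_p(x)} = 17^{-3} = 1/4913.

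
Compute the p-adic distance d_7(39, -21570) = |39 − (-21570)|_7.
d_7(39, -21570) = 1/2401

Step 1 — x − y = 39 − (-21570) = 21609. Step 2 — v_7(21609) = 4 (factor: 21609 = (7^4 · 9); the sign does not affect v_p). Step 3 — |x − y|_7 = 7^{-4} = 1/2401.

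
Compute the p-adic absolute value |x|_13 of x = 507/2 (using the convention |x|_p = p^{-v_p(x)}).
|507/2|_13 = 1/169

Step 1 — compute v_13(x) by factoring powers of 13 out of the numerator and denominator: v_13(507/2) = 2. Step 2 — apply |x|_p = p^{-v_p(x)} = 13^{-2} = 1/169.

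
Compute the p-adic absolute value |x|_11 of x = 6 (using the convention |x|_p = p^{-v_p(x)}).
|6|_11 = 1

Step 1 — compute v_11(x) by factoring powers of 11 out of the numerator and denominator: v_11(6) = 0. Step 2 — apply |x|_p = p^{-v_p(x)} = 11^{0} = 1.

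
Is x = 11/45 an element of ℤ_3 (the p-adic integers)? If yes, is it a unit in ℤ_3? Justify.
x ∉ ℤ_3 (v_3(x) = -2 < 0)

ℤ_3 = {x ∈ ℚ_3 : v_3(x) ≥ 0} and ℤ_3^× = {x ∈ ℤ_3 : v_3(x) = 0}. Here v_3(11/45) = v_3(num) − v_3(den) = -2; compare against these criteria.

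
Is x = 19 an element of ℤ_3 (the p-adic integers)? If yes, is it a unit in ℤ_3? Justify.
x ∈ ℤ_3^× (unit); v_3(x) = 0

ℤ_3 = {x ∈ ℚ_3 : v_3(x) ≥ 0} and ℤ_3^× = {x ∈ ℤ_3 : v_3(x) = 0}. Here v_3(19) = v_3(num) − v_3(den) = 0; compare against these criteria.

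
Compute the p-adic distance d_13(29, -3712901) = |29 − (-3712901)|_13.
d_13(29, -3712901) = 1/371293

Step 1 — x − y = 29 − (-3712901) = 3712930. Step 2 — v_13(3712930) = 5 (factor: 3712930 = (13^5 · 10); the sign does not affect v_p). Step 3 — |x − y|_13 = 13^{-5} = 1/371293.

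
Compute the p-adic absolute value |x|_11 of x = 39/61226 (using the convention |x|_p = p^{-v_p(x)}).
|39/61226|_11 = 1331

Step 1 — compute v_11(x) by factoring powers of 11 out of the numerator and denominator: v_11(39/61226) = -3. Step 2 — apply |x|_p = p^{-v_p(x)} = 11^{3} = 1331.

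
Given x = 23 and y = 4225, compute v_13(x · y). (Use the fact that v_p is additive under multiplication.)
v_13(97175) = 2

v_p(x) = 0 (factor: 23 = 13^0 · 23); v_p(y) = 2 (factor: 4225 = 13^2 · 25). Additivity: v_p(xy) = v_p(x) + v_p(y) = 0 + 2 = 2. (Direct check: xy = 97175 = 13^2 · (575).)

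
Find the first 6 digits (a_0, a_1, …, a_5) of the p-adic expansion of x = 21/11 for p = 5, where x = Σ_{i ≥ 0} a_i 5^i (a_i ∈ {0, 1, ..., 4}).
(a_0, …, a_5) = (1, 2, 1, 2, 0, 4)

v_5(21/11) = 0 (numerator and denominator both coprime to 5), so x ∈ ℤ_5^×. Compute digits iteratively via a_i = x_i mod 5, x_{i+1} = (x_i − a_i)/5, with x_0 = x:
  x_0 = 21/11;  a_0 = 1;  x_1 = (x_0 − 1)/5 = 2/11
  x_1 = 2/11;  a_1 = 2;  x_2 = (x_1 − 2)/5 = -4/11
  x_2 = -4/11;  a_2 = 1;  x_3 = (x_2 − 1)/5 = -3/11
  x_3 = -3/11;  a_3 = 2;  x_4 = (x_3 − 2)/5 = -5/11
  x_4 = -5/11;  a_4 = 0;  x_5 = (x_4 − 0)/5 = -1/11
  x_5 = -1/11;  a_5 = 4;  x_6 = (x_5 − 4)/5 = -9/11
Digits: (1, 2, 1, 2, 0, 4).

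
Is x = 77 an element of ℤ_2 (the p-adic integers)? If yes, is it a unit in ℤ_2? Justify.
x ∈ ℤ_2^× (unit); v_2(x) = 0

ℤ_2 = {x ∈ ℚ_2 : v_2(x) ≥ 0} and ℤ_2^× = {x ∈ ℤ_2 : v_2(x) = 0}. Here v_2(77) = v_2(num) − v_2(den) = 0; compare against these criteria.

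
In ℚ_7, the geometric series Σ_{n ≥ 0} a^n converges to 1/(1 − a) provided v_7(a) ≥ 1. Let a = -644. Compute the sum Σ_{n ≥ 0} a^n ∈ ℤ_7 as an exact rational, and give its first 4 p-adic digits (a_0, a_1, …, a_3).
Σ a^n = 1/(1 − a) = 1/645;  first 4 digits = (1, 6, 1, 2)

v_7(a) = 1 ≥ 1, so the series converges in ℤ_7 to 1/(1 − a) = 1/(1 − (-644)) = 1/645. Expand this rational in ℤ_7: compute digits iteratively via d_i = x_i mod 7, x_{i+1} = (x_i − d_i)/7. The first 4 digits are (1, 6, 1, 2).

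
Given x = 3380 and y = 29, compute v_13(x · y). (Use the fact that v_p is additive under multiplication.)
v_13(98020) = 2

v_p(x) = 2 (factor: 3380 = 13^2 · 20); v_p(y) = 0 (factor: 29 = 13^0 · 29). Additivity: v_p(xy) = v_p(x) + v_p(y) = 2 + 0 = 2. (Direct check: xy = 98020 = 13^2 · (580).)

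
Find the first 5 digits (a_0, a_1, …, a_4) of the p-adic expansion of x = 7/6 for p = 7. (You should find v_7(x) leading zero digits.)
(a_0, …, a_4) = (0, 6, 5, 5, 5)

v_7(7/6) = 1, so a_0 = ... = a_0 = 0. Factor out: x = 7^1 · u with u = 1/6 a unit in ℤ_7. Expand u iteratively via a_{v+i} = u_i mod 7, u_{i+1} = (u_i − a_{v+i})/7:
  u_0 = 1/6;  a_1 = 6;  u_1 = (u_0 − 6)/7 = -5/6
  u_1 = -5/6;  a_2 = 5;  u_2 = (u_1 − 5)/7 = -5/6
  u_2 = -5/6;  a_3 = 5;  u_3 = (u_2 − 5)/7 = -5/6
  u_3 = -5/6;  a_4 = 5;  u_4 = (u_3 − 5)/7 = -5/6
Digits: (0, 6, 5, 5, 5).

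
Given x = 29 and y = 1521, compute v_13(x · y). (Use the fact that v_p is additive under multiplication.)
v_13(44109) = 2

v_p(x) = 0 (factor: 29 = 13^0 · 29); v_p(y) = 2 (factor: 1521 = 13^2 · 9). Additivity: v_p(xy) = v_p(x) + v_p(y) = 0 + 2 = 2. (Direct check: xy = 44109 = 13^2 · (261).)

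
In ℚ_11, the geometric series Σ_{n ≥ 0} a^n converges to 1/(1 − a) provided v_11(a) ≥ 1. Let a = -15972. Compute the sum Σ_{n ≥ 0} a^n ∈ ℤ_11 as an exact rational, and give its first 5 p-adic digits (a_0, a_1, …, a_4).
Σ a^n = 1/(1 − a) = 1/15973;  first 5 digits = (1, 0, 0, 10, 9)

v_11(a) = 3 ≥ 1, so the series converges in ℤ_11 to 1/(1 − a) = 1/(1 − (-15972)) = 1/15973. Expand this rational in ℤ_11: compute digits iteratively via d_i = x_i mod 11, x_{i+1} = (x_i − d_i)/11. The first 5 digits are (1, 0, 0, 10, 9).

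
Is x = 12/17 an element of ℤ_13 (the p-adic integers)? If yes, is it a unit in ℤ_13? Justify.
x ∈ ℤ_13^× (unit); v_13(x) = 0

ℤ_13 = {x ∈ ℚ_13 : v_13(x) ≥ 0} and ℤ_13^× = {x ∈ ℤ_13 : v_13(x) = 0}. Here v_13(12/17) = v_13(num) − v_13(den) = 0; compare against these criteria.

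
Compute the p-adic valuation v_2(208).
v_2(208) = 4

v_2(n) is the largest exponent k such that 2^k divides n. Factor out: 208 = 2^4 · 13. (Sign doesn't affect v_p.) So v_2(208) = 4.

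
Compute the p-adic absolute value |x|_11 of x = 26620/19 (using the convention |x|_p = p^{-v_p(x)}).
|26620/19|_11 = 1/1331

Step 1 — compute v_11(x) by factoring powers of 11 out of the numerator and denominator: v_11(26620/19) = 3. Step 2 — apply |x|_p = p^{-v_p(x)} = 11^{-3} = 1/1331.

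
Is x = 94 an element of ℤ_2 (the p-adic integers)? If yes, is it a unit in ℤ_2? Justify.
x ∈ ℤ_2 but not a unit; v_2(x) = 1 > 0

ℤ_2 = {x ∈ ℚ_2 : v_2(x) ≥ 0} and ℤ_2^× = {x ∈ ℤ_2 : v_2(x) = 0}. Here v_2(94) = v_2(num) − v_2(den) = 1; compare against these criteria.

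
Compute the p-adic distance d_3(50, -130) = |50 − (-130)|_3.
d_3(50, -130) = 1/9

Step 1 — x − y = 50 − (-130) = 180. Step 2 — v_3(180) = 2 (factor: 180 = (3^2 · 20); the sign does not affect v_p). Step 3 — |x − y|_3 = 3^{-2} = 1/9.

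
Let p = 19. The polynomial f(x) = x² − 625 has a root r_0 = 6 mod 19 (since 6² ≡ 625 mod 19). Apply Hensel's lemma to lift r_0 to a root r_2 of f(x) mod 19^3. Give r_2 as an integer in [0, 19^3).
r_2 = 25 (mod 6859)

Hensel's recurrence: r_{i+1} = r_i − f(r_i)·(f′(r_i))^{-1} mod 19^{i+2}, with f′(x) = 2x. Iterate:
  r_0 = 6 (mod 19)
  r_1 = 25 (mod 361)
  r_2 = 25 (mod 6859)
Final: r_2 = 25, and one checks f(r_2) ≡ 0 mod 19^3.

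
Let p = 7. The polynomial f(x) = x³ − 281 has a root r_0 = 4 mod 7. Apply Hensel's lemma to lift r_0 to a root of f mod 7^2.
r_1 = 32 (mod 49)

Hensel: r_{i+1} = r_i − f(r_i)/f′(r_i) mod 7^{i+2}, where f′(x) = 3x². Iterate:
  r_0 = 4 (mod 7)
  r_1 = 32 (mod 49)
Final: r = 32 with f(r) ≡ 0 mod 7^2.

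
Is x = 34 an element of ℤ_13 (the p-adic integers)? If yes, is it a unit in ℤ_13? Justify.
x ∈ ℤ_13^× (unit); v_13(x) = 0

ℤ_13 = {x ∈ ℚ_13 : v_13(x) ≥ 0} and ℤ_13^× = {x ∈ ℤ_13 : v_13(x) = 0}. Here v_13(34) = v_13(num) − v_13(den) = 0; compare against these criteria.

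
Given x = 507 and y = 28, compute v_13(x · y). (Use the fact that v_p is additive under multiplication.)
v_13(14196) = 2

v_p(x) = 2 (factor: 507 = 13^2 · 3); v_p(y) = 0 (factor: 28 = 13^0 · 28). Additivity: v_p(xy) = v_p(x) + v_p(y) = 2 + 0 = 2. (Direct check: xy = 14196 = 13^2 · (84).)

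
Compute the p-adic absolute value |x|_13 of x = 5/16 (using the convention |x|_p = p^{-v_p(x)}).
|5/16|_13 = 1

Step 1 — compute v_13(x) by factoring powers of 13 out of the numerator and denominator: v_13(5/16) = 0. Step 2 — apply |x|_p = p^{-v_p(x)} = 13^{0} = 1.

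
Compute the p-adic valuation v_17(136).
v_17(136) = 1

v_17(n) is the largest exponent k such that 17^k divides n. Factor out: 136 = 17^1 · 8. (Sign doesn't affect v_p.) So v_17(136) = 1.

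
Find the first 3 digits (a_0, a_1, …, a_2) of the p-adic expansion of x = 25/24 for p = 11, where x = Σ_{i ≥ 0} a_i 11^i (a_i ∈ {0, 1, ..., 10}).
(a_0, …, a_2) = (7, 10, 5)

v_11(25/24) = 0 (numerator and denominator both coprime to 11), so x ∈ ℤ_11^×. Compute digits iteratively via a_i = x_i mod 11, x_{i+1} = (x_i − a_i)/11, with x_0 = x:
  x_0 = 25/24;  a_0 = 7;  x_1 = (x_0 − 7)/11 = -13/24
  x_1 = -13/24;  a_1 = 10;  x_2 = (x_1 − 10)/11 = -23/24
  x_2 = -23/24;  a_2 = 5;  x_3 = (x_2 − 5)/11 = -13/24
Digits: (7, 10, 5).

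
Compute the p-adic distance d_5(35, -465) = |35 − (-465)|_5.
d_5(35, -465) = 1/125

Step 1 — x − y = 35 − (-465) = 500. Step 2 — v_5(500) = 3 (factor: 500 = (5^3 · 4); the sign does not affect v_p). Step 3 — |x − y|_5 = 5^{-3} = 1/125.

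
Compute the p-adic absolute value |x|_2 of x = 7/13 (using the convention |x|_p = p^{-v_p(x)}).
|7/13|_2 = 1

Step 1 — compute v_2(x) by factoring powers of 2 out of the numerator and denominator: v_2(7/13) = 0. Step 2 — apply |x|_p = p^{-v_p(x)} = 2^{0} = 1.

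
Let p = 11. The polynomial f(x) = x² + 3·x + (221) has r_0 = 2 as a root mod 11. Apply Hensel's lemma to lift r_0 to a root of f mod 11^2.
r_1 = 90 (mod 121)

Hensel: r_{i+1} = r_i − f(r_i)·(f′(r_i))^{-1} mod 11^{i+2}, f′(x) = 2x + 3. Iterate:
  r_0 = 2 (mod 11)
  r_1 = 90 (mod 121)
Final: r = 90 satisfies f(r) ≡ 0 mod 11^2.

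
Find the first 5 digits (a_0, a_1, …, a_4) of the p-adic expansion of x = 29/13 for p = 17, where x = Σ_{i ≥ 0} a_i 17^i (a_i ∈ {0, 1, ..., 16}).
(a_0, …, a_4) = (14, 15, 3, 5, 1)

v_17(29/13) = 0 (numerator and denominator both coprime to 17), so x ∈ ℤ_17^×. Compute digits iteratively via a_i = x_i mod 17, x_{i+1} = (x_i − a_i)/17, with x_0 = x:
  x_0 = 29/13;  a_0 = 14;  x_1 = (x_0 − 14)/17 = -9/13
  x_1 = -9/13;  a_1 = 15;  x_2 = (x_1 − 15)/17 = -12/13
  x_2 = -12/13;  a_2 = 3;  x_3 = (x_2 − 3)/17 = -3/13
  x_3 = -3/13;  a_3 = 5;  x_4 = (x_3 − 5)/17 = -4/13
  x_4 = -4/13;  a_4 = 1;  x_5 = (x_4 − 1)/17 = -1/13
Digits: (14, 15, 3, 5, 1).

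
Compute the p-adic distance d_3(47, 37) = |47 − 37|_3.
d_3(47, 37) = 1

Step 1 — x − y = 47 − 37 = 10. Step 2 — v_3(10) = 0 (factor: 10 = (3^0 · 10); the sign does not affect v_p). Step 3 — |x − y|_3 = 3^{0} = 1.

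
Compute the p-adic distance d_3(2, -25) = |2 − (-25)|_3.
d_3(2, -25) = 1/27

Step 1 — x − y = 2 − (-25) = 27. Step 2 — v_3(27) = 3 (factor: 27 = (3^3 · 1); the sign does not affect v_p). Step 3 — |x − y|_3 = 3^{-3} = 1/27.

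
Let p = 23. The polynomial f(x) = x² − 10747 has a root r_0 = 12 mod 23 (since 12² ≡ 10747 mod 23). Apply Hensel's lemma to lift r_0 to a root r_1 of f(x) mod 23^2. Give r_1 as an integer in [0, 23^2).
r_1 = 35 (mod 529)

Hensel's recurrence: r_{i+1} = r_i − f(r_i)·(f′(r_i))^{-1} mod 23^{i+2}, with f′(x) = 2x. Iterate:
  r_0 = 12 (mod 23)
  r_1 = 35 (mod 529)
Final: r_1 = 35, and one checks f(r_1) ≡ 0 mod 23^2.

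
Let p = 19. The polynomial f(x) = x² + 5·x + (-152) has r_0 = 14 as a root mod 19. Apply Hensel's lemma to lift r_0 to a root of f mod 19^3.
r_2 = 1192 (mod 6859)

Hensel: r_{i+1} = r_i − f(r_i)·(f′(r_i))^{-1} mod 19^{i+2}, f′(x) = 2x + 5. Iterate:
  r_0 = 14 (mod 19)
  r_1 = 109 (mod 361)
  r_2 = 1192 (mod 6859)
Final: r = 1192 satisfies f(r) ≡ 0 mod 19^3.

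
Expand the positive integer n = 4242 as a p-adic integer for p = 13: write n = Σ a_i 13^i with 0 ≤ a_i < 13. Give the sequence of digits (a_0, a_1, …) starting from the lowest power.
(a_0, a_1, …) = (4, 1, 12, 1)

Repeated division by 13 gives the digits low-to-high: 4242 = 4 + 1·13^1 + 12·13^2 + 1·13^3. Digit sequence: (4, 1, 12, 1).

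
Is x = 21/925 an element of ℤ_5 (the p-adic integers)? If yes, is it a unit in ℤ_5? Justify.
x ∉ ℤ_5 (v_5(x) = -2 < 0)

ℤ_5 = {x ∈ ℚ_5 : v_5(x) ≥ 0} and ℤ_5^× = {x ∈ ℤ_5 : v_5(x) = 0}. Here v_5(21/925) = v_5(num) − v_5(den) = -2; compare against these criteria.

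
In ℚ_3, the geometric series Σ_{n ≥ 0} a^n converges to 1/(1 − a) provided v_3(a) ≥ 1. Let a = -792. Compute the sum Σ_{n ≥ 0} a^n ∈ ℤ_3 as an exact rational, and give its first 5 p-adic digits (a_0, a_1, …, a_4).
Σ a^n = 1/(1 − a) = 1/793;  first 5 digits = (1, 0, 2, 0, 0)

v_3(a) = 2 ≥ 1, so the series converges in ℤ_3 to 1/(1 − a) = 1/(1 − (-792)) = 1/793. Expand this rational in ℤ_3: compute digits iteratively via d_i = x_i mod 3, x_{i+1} = (x_i − d_i)/3. The first 5 digits are (1, 0, 2, 0, 0).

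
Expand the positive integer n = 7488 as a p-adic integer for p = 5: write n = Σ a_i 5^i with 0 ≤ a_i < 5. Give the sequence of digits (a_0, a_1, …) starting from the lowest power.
(a_0, a_1, …) = (3, 2, 4, 4, 1, 2)

Repeated division by 5 gives the digits low-to-high: 7488 = 3 + 2·5^1 + 4·5^2 + 4·5^3 + 1·5^4 + 2·5^5. Digit sequence: (3, 2, 4, 4, 1, 2).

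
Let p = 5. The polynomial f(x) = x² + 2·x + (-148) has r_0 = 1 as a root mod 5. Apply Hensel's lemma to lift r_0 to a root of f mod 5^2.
r_1 = 6 (mod 25)

Hensel: r_{i+1} = r_i − f(r_i)·(f′(r_i))^{-1} mod 5^{i+2}, f′(x) = 2x + 2. Iterate:
  r_0 = 1 (mod 5)
  r_1 = 6 (mod 25)
Final: r = 6 satisfies f(r) ≡ 0 mod 5^2.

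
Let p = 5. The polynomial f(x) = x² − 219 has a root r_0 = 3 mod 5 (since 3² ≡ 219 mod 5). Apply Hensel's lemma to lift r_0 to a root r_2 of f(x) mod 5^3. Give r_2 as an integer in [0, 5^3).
r_2 = 63 (mod 125)

Hensel's recurrence: r_{i+1} = r_i − f(r_i)·(f′(r_i))^{-1} mod 5^{i+2}, with f′(x) = 2x. Iterate:
  r_0 = 3 (mod 5)
  r_1 = 13 (mod 25)
  r_2 = 63 (mod 125)
Final: r_2 = 63, and one checks f(r_2) ≡ 0 mod 5^3.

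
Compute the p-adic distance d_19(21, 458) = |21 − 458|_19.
d_19(21, 458) = 1/19

Step 1 — x − y = 21 − 458 = -437. Step 2 — v_19(-437) = 1 (factor: -437 = −(19^1 · 23); the sign does not affect v_p). Step 3 — |x − y|_19 = 19^{-1} = 1/19.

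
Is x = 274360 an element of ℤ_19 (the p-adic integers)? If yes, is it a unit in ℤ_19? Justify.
x ∈ ℤ_19 but not a unit; v_19(x) = 3 > 0

ℤ_19 = {x ∈ ℚ_19 : v_19(x) ≥ 0} and ℤ_19^× = {x ∈ ℤ_19 : v_19(x) = 0}. Here v_19(274360) = v_19(num) − v_19(den) = 3; compare against these criteria.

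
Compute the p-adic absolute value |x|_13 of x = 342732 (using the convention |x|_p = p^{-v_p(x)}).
|342732|_13 = 1/28561

Step 1 — compute v_13(x) by factoring powers of 13 out of the numerator and denominator: v_13(342732) = 4. Step 2 — apply |x|_p = p^{-v_p(x)} = 13^{-4} = 1/28561.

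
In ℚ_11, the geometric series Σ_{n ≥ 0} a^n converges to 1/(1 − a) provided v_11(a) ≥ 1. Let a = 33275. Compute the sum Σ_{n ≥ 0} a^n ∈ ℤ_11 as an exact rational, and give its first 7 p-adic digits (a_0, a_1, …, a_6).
Σ a^n = 1/(1 − a) = -1/33274;  first 7 digits = (1, 0, 0, 3, 2, 0, 9)

v_11(a) = 3 ≥ 1, so the series converges in ℤ_11 to 1/(1 − a) = 1/(1 − 33275) = -1/33274. Expand this rational in ℤ_11: compute digits iteratively via d_i = x_i mod 11, x_{i+1} = (x_i − d_i)/11. The first 7 digits are (1, 0, 0, 3, 2, 0, 9).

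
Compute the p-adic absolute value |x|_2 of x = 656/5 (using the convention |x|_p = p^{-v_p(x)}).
|656/5|_2 = 1/16

Step 1 — compute v_2(x) by factoring powers of 2 out of the numerator and denominator: v_2(656/5) = 4. Step 2 — apply |x|_p = p^{-v_p(x)} = 2^{-4} = 1/16.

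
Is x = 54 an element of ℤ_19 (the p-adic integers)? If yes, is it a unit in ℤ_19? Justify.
x ∈ ℤ_19^× (unit); v_19(x) = 0

ℤ_19 = {x ∈ ℚ_19 : v_19(x) ≥ 0} and ℤ_19^× = {x ∈ ℤ_19 : v_19(x) = 0}. Here v_19(54) = v_19(num) − v_19(den) = 0; compare against these criteria.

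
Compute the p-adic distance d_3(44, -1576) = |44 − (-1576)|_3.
d_3(44, -1576) = 1/81

Step 1 — x − y = 44 − (-1576) = 1620. Step 2 — v_3(1620) = 4 (factor: 1620 = (3^4 · 20); the sign does not affect v_p). Step 3 — |x − y|_3 = 3^{-4} = 1/81.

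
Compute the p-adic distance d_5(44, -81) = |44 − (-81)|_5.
d_5(44, -81) = 1/125

Step 1 — x − y = 44 − (-81) = 125. Step 2 — v_5(125) = 3 (factor: 125 = (5^3 · 1); the sign does not affect v_p). Step 3 — |x − y|_5 = 5^{-3} = 1/125.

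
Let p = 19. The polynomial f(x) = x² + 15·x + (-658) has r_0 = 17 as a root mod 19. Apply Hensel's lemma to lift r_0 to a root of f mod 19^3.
r_2 = 2981 (mod 6859)

Hensel: r_{i+1} = r_i − f(r_i)·(f′(r_i))^{-1} mod 19^{i+2}, f′(x) = 2x + 15. Iterate:
  r_0 = 17 (mod 19)
  r_1 = 93 (mod 361)
  r_2 = 2981 (mod 6859)
Final: r = 2981 satisfies f(r) ≡ 0 mod 19^3.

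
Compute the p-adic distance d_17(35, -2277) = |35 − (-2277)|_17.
d_17(35, -2277) = 1/289

Step 1 — x − y = 35 − (-2277) = 2312. Step 2 — v_17(2312) = 2 (factor: 2312 = (17^2 · 8); the sign does not affect v_p). Step 3 — |x − y|_17 = 17^{-2} = 1/289.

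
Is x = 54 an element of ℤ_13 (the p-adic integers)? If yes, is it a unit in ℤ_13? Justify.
x ∈ ℤ_13^× (unit); v_13(x) = 0

ℤ_13 = {x ∈ ℚ_13 : v_13(x) ≥ 0} and ℤ_13^× = {x ∈ ℤ_13 : v_13(x) = 0}. Here v_13(54) = v_13(num) − v_13(den) = 0; compare against these criteria.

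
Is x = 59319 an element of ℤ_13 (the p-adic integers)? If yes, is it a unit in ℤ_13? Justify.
x ∈ ℤ_13 but not a unit; v_13(x) = 3 > 0

ℤ_13 = {x ∈ ℚ_13 : v_13(x) ≥ 0} and ℤ_13^× = {x ∈ ℤ_13 : v_13(x) = 0}. Here v_13(59319) = v_13(num) − v_13(den) = 3; compare against these criteria.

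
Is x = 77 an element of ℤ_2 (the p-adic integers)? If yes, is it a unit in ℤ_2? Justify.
x ∈ ℤ_2^× (unit); v_2(x) = 0

ℤ_2 = {x ∈ ℚ_2 : v_2(x) ≥ 0} and ℤ_2^× = {x ∈ ℤ_2 : v_2(x) = 0}. Here v_2(77) = v_2(num) − v_2(den) = 0; compare against these criteria.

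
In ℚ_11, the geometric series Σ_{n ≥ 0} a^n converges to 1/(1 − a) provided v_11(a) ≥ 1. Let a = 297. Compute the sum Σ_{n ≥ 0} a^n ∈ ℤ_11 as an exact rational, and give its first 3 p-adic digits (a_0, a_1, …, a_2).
Σ a^n = 1/(1 − a) = -1/296;  first 3 digits = (1, 5, 5)

v_11(a) = 1 ≥ 1, so the series converges in ℤ_11 to 1/(1 − a) = 1/(1 − 297) = -1/296. Expand this rational in ℤ_11: compute digits iteratively via d_i = x_i mod 11, x_{i+1} = (x_i − d_i)/11. The first 3 digits are (1, 5, 5).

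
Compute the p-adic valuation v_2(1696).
v_2(1696) = 5

v_2(n) is the largest exponent k such that 2^k divides n. Factor out: 1696 = 2^5 · 53. (Sign doesn't affect v_p.) So v_2(1696) = 5.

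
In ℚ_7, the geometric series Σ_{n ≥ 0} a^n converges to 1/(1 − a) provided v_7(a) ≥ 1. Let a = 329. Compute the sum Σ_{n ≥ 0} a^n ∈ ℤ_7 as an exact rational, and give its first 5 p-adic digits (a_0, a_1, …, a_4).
Σ a^n = 1/(1 − a) = -1/328;  first 5 digits = (1, 5, 3, 0, 4)

v_7(a) = 1 ≥ 1, so the series converges in ℤ_7 to 1/(1 − a) = 1/(1 − 329) = -1/328. Expand this rational in ℤ_7: compute digits iteratively via d_i = x_i mod 7, x_{i+1} = (x_i − d_i)/7. The first 5 digits are (1, 5, 3, 0, 4).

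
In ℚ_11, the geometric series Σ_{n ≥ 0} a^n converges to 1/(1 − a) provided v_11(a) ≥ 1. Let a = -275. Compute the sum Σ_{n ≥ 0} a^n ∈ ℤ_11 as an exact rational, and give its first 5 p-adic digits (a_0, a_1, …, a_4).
Σ a^n = 1/(1 − a) = 1/276;  first 5 digits = (1, 8, 6, 7, 7)

v_11(a) = 1 ≥ 1, so the series converges in ℤ_11 to 1/(1 − a) = 1/(1 − (-275)) = 1/276. Expand this rational in ℤ_11: compute digits iteratively via d_i = x_i mod 11, x_{i+1} = (x_i − d_i)/11. The first 5 digits are (1, 8, 6, 7, 7).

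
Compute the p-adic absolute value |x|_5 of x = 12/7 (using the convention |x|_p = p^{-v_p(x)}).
|12/7|_5 = 1

Step 1 — compute v_5(x) by factoring powers of 5 out of the numerator and denominator: v_5(12/7) = 0. Step 2 — apply |x|_p = p^{-v_p(x)} = 5^{0} = 1.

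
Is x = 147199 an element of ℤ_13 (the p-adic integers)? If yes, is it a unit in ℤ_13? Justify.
x ∈ ℤ_13 but not a unit; v_13(x) = 3 > 0

ℤ_13 = {x ∈ ℚ_13 : v_13(x) ≥ 0} and ℤ_13^× = {x ∈ ℤ_13 : v_13(x) = 0}. Here v_13(147199) = v_13(num) − v_13(den) = 3; compare against these criteria.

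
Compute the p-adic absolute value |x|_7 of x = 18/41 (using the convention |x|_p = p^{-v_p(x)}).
|18/41|_7 = 1

Step 1 — compute v_7(x) by factoring powers of 7 out of the numerator and denominator: v_7(18/41) = 0. Step 2 — apply |x|_p = p^{-v_p(x)} = 7^{0} = 1.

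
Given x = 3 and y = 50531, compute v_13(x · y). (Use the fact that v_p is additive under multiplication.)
v_13(151593) = 3

v_p(x) = 0 (factor: 3 = 13^0 · 3); v_p(y) = 3 (factor: 50531 = 13^3 · 23). Additivity: v_p(xy) = v_p(x) + v_p(y) = 0 + 3 = 3. (Direct check: xy = 151593 = 13^3 · (69).)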